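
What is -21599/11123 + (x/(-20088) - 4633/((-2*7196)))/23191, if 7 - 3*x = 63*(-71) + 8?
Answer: -1108265385773729/570734927236152 ≈ -1.9418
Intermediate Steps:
x = 4472/3 (x = 7/3 - (63*(-71) + 8)/3 = 7/3 - (-4473 + 8)/3 = 7/3 - ⅓*(-4465) = 7/3 + 4465/3 = 4472/3 ≈ 1490.7)
-21599/11123 + (x/(-20088) - 4633/((-2*7196)))/23191 = -21599/11123 + ((4472/3)/(-20088) - 4633/((-2*7196)))/23191 = -21599*1/11123 + ((4472/3)*(-1/20088) - 4633/(-14392))*(1/23191) = -21599/11123 + (-559/7533 - 4633*(-1/14392))*(1/23191) = -21599/11123 + (-559/7533 + 4633/14392)*(1/23191) = -21599/11123 + (26855261/108414936)*(1/23191) = -21599/11123 + 26855261/2514250780776 = -1108265385773729/570734927236152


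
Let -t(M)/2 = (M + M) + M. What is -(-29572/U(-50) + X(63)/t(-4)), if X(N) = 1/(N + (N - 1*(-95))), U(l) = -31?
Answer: -156849919/164424 ≈ -953.94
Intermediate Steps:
X(N) = 1/(95 + 2*N) (X(N) = 1/(N + (N + 95)) = 1/(N + (95 + N)) = 1/(95 + 2*N))
t(M) = -6*M (t(M) = -2*((M + M) + M) = -2*(2*M + M) = -6*M)
-(-29572/U(-50) + X(63)/t(-4)) = -(-29572/(-31) + 1/((95 + 2*63)*((-6*(-4))))) = -(-29572*(-1/31) + 1/((95 + 126)*24)) = -(29572/31 + (1/24)/221) = -(29572/31 + (1/221)*(1/24)) = -(29572/31 + 1/5304) = -1*156849919/164424 = -156849919/164424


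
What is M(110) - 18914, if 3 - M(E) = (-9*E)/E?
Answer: -18902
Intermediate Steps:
M(E) = 12 (M(E) = 3 - (-9*E)/E = 3 - 1*(-9) = 3 + 9 = 12)
M(110) - 18914 = 12 - 18914 = -18902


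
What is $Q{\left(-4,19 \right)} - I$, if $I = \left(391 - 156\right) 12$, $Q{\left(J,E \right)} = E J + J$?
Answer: $-2900$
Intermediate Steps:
$Q{\left(J,E \right)} = J + E J$
$I = 2820$ ($I = 235 \cdot 12 = 2820$)
$Q{\left(-4,19 \right)} - I = - 4 \left(1 + 19\right) - 2820 = \left(-4\right) 20 - 2820 = -80 - 2820 = -2900$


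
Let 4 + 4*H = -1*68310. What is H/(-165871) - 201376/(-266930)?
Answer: 37961202501/44275946030 ≈ 0.85738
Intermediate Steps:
H = -34157/2 (H = -1 + (-1*68310)/4 = -1 + (¼)*(-68310) = -1 - 34155/2 = -34157/2 ≈ -17079.)
H/(-165871) - 201376/(-266930) = -34157/2/(-165871) - 201376/(-266930) = -34157/2*(-1/165871) - 201376*(-1/266930) = 34157/331742 + 100688/133465 = 37961202501/44275946030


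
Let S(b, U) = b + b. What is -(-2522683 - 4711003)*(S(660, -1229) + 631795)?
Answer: 4579755111890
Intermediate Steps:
S(b, U) = 2*b
-(-2522683 - 4711003)*(S(660, -1229) + 631795) = -(-2522683 - 4711003)*(2*660 + 631795) = -(-7233686)*(1320 + 631795) = -(-7233686)*633115 = -1*(-4579755111890) = 4579755111890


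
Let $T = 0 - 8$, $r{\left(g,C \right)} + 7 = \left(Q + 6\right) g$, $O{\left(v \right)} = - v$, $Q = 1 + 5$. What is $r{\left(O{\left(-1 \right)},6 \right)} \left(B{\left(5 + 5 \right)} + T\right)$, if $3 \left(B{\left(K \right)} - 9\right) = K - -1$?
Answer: $\frac{70}{3} \approx 23.333$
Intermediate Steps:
$Q = 6$
$r{\left(g,C \right)} = -7 + 12 g$ ($r{\left(g,C \right)} = -7 + \left(6 + 6\right) g = -7 + 12 g$)
$T = -8$ ($T = 0 - 8 = -8$)
$B{\left(K \right)} = \frac{28}{3} + \frac{K}{3}$ ($B{\left(K \right)} = 9 + \frac{K - -1}{3} = 9 + \frac{K + 1}{3} = 9 + \frac{1 + K}{3} = 9 + \left(\frac{1}{3} + \frac{K}{3}\right) = \frac{28}{3} + \frac{K}{3}$)
$r{\left(O{\left(-1 \right)},6 \right)} \left(B{\left(5 + 5 \right)} + T\right) = \left(-7 + 12 \left(\left(-1\right) \left(-1\right)\right)\right) \left(\left(\frac{28}{3} + \frac{5 + 5}{3}\right) - 8\right) = \left(-7 + 12 \cdot 1\right) \left(\left(\frac{28}{3} + \frac{1}{3} \cdot 10\right) - 8\right) = \left(-7 + 12\right) \left(\left(\frac{28}{3} + \frac{10}{3}\right) - 8\right) = 5 \left(\frac{38}{3} - 8\right) = 5 \cdot \frac{14}{3} = \frac{70}{3}$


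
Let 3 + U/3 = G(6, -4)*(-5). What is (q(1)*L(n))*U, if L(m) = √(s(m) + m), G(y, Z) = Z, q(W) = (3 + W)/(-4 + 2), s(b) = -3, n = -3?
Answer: -102*I*√6 ≈ -249.85*I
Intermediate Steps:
q(W) = -3/2 - W/2 (q(W) = (3 + W)/(-2) = (3 + W)*(-½) = -3/2 - W/2)
L(m) = √(-3 + m)
U = 51 (U = -9 + 3*(-4*(-5)) = -9 + 3*20 = -9 + 60 = 51)
(q(1)*L(n))*U = ((-3/2 - ½*1)*√(-3 - 3))*51 = ((-3/2 - ½)*√(-6))*51 = -2*I*√6*51 = -102*I*√6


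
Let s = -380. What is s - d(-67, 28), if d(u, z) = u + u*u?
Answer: -4802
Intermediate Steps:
d(u, z) = u + u**2
s - d(-67, 28) = -380 - (-67)*(1 - 67) = -380 - (-67)*(-66) = -380 - 1*4422 = -380 - 4422 = -4802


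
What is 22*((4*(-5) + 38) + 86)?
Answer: 2288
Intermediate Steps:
22*((4*(-5) + 38) + 86) = 22*((-20 + 38) + 86) = 22*(18 + 86) = 22*104 = 2288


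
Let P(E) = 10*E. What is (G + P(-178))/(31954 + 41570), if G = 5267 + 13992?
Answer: 1589/6684 ≈ 0.23773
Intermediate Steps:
G = 19259
(G + P(-178))/(31954 + 41570) = (19259 + 10*(-178))/(31954 + 41570) = (19259 - 1780)/73524 = 17479*(1/73524) = 1589/6684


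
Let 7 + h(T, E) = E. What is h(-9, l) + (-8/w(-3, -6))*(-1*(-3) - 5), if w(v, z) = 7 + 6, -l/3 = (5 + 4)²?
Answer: -3234/13 ≈ -248.77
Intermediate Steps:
l = -243 (l = -3*(5 + 4)² = -3*9² = -3*81 = -243)
h(T, E) = -7 + E
w(v, z) = 13
h(-9, l) + (-8/w(-3, -6))*(-1*(-3) - 5) = (-7 - 243) + (-8/13)*(-1*(-3) - 5) = -250 + (-8*1/13)*(3 - 5) = -250 - 8/13*(-2) = -250 + 16/13 = -3234/13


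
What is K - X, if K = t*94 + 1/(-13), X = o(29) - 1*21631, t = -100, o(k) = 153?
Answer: 157013/13 ≈ 12078.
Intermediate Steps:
X = -21478 (X = 153 - 1*21631 = 153 - 21631 = -21478)
K = -122201/13 (K = -100*94 + 1/(-13) = -9400 - 1/13 = -122201/13 ≈ -9400.1)
K - X = -122201/13 - 1*(-21478) = -122201/13 + 21478 = 157013/13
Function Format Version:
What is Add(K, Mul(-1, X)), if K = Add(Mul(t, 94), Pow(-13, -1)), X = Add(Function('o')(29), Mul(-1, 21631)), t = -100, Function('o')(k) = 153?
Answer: Rational(157013, 13) ≈ 12078.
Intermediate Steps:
X = -21478 (X = Add(153, Mul(-1, 21631)) = Add(153, -21631) = -21478)
K = Rational(-122201, 13) (K = Add(Mul(-100, 94), Pow(-13, -1)) = Add(-9400, Rational(-1, 13)) = Rational(-122201, 13) ≈ -9400.1)
Add(K, Mul(-1, X)) = Add(Rational(-122201, 13), Mul(-1, -21478)) = Add(Rational(-122201, 13), 21478) = Rational(157013, 13)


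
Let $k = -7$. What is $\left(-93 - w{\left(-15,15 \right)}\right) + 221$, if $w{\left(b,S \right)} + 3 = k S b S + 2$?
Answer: $-23496$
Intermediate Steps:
$w{\left(b,S \right)} = -1 - 7 b S^{2}$ ($w{\left(b,S \right)} = -3 + \left(- 7 S b S + 2\right) = -3 - \left(-2 + 7 b S^{2}\right) = -1 - 7 b S^{2}$)
$\left(-93 - w{\left(-15,15 \right)}\right) + 221 = \left(-93 - \left(-1 - - 105 \cdot 15^{2}\right)\right) + 221 = \left(-93 - \left(-1 - \left(-105\right) 225\right)\right) + 221 = \left(-93 - \left(-1 + 23625\right)\right) + 221 = \left(-93 - 23624\right) + 221 = -23717 + 221 = -23496$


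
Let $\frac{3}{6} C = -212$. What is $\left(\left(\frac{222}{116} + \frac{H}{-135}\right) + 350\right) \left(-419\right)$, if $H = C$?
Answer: $- \frac{1164852263}{7830} \approx -1.4877 \cdot 10^{5}$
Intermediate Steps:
$C = -424$ ($C = 2 \left(-212\right) = -424$)
$H = -424$
$\left(\left(\frac{222}{116} + \frac{H}{-135}\right) + 350\right) \left(-419\right) = \left(\left(\frac{222}{116} - \frac{424}{-135}\right) + 350\right) \left(-419\right) = \left(\left(222 \cdot \frac{1}{116} - - \frac{424}{135}\right) + 350\right) \left(-419\right) = \left(\left(\frac{111}{58} + \frac{424}{135}\right) + 350\right) \left(-419\right) = \left(\frac{39577}{7830} + 350\right) \left(-419\right) = \frac{2780077}{7830} \left(-419\right) = - \frac{1164852263}{7830}$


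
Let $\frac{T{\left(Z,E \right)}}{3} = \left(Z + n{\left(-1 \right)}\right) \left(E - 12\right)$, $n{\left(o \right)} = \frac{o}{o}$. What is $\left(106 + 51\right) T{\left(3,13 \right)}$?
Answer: $1884$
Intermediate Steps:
$n{\left(o \right)} = 1$
$T{\left(Z,E \right)} = 3 \left(1 + Z\right) \left(-12 + E\right)$ ($T{\left(Z,E \right)} = 3 \left(Z + 1\right) \left(E - 12\right) = 3 \left(1 + Z\right) \left(-12 + E\right)$)
$\left(106 + 51\right) T{\left(3,13 \right)} = \left(106 + 51\right) \left(-36 - 108 + 3 \cdot 13 + 3 \cdot 13 \cdot 3\right) = 157 \left(-36 - 108 + 39 + 117\right) = 157 \cdot 12 = 1884$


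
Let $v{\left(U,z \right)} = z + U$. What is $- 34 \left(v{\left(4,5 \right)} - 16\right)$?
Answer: $238$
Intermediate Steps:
$v{\left(U,z \right)} = U + z$
$- 34 \left(v{\left(4,5 \right)} - 16\right) = - 34 \left(\left(4 + 5\right) - 16\right) = - 34 \left(9 - 16\right) = \left(-34\right) \left(-7\right) = 238$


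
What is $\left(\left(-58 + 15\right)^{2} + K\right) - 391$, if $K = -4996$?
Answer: $-3538$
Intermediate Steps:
$\left(\left(-58 + 15\right)^{2} + K\right) - 391 = \left(\left(-58 + 15\right)^{2} - 4996\right) - 391 = \left(\left(-43\right)^{2} - 4996\right) - 391 = \left(1849 - 4996\right) - 391 = -3147 - 391 = -3538$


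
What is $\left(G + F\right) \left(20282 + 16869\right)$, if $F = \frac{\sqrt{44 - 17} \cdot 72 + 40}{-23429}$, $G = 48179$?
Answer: $\frac{41935519435401}{23429} - \frac{8024616 \sqrt{3}}{23429} \approx 1.7899 \cdot 10^{9}$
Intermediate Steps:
$F = - \frac{40}{23429} - \frac{216 \sqrt{3}}{23429}$ ($F = \left(\sqrt{27} \cdot 72 + 40\right) \left(- \frac{1}{23429}\right) = \left(3 \sqrt{3} \cdot 72 + 40\right) \left(- \frac{1}{23429}\right) = \left(216 \sqrt{3} + 40\right) \left(- \frac{1}{23429}\right) = \left(40 + 216 \sqrt{3}\right) \left(- \frac{1}{23429}\right) = - \frac{40}{23429} - \frac{216 \sqrt{3}}{23429} \approx -0.017676$)
$\left(G + F\right) \left(20282 + 16869\right) = \left(48179 - \left(\frac{40}{23429} + \frac{216 \sqrt{3}}{23429}\right)\right) \left(20282 + 16869\right) = \left(\frac{1128785751}{23429} - \frac{216 \sqrt{3}}{23429}\right) 37151 = \frac{41935519435401}{23429} - \frac{8024616 \sqrt{3}}{23429}$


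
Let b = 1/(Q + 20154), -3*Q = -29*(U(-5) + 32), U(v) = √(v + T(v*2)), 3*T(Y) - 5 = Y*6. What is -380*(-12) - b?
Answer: 736521757467/161517931 + 87*I*√210/11306255170 ≈ 4560.0 + 1.1151e-7*I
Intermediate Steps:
T(Y) = 5/3 + 2*Y (T(Y) = 5/3 + (Y*6)/3 = 5/3 + (6*Y)/3 = 5/3 + 2*Y)
U(v) = √(5/3 + 5*v) (U(v) = √(v + (5/3 + 2*(v*2))) = √(v + (5/3 + 2*(2*v))) = √(v + (5/3 + 4*v)) = √(5/3 + 5*v))
Q = 928/3 + 29*I*√210/9 (Q = -(-29)*(√(15 + 45*(-5))/3 + 32)/3 = -(-29)*(√(15 - 225)/3 + 32)/3 = -(-29)*(√(-210)/3 + 32)/3 = -(-29)*((I*√210)/3 + 32)/3 = -(-29)*(I*√210/3 + 32)/3 = -(-29)*(32 + I*√210/3)/3 = -(-928 - 29*I*√210/3)/3 = 928/3 + 29*I*√210/9 ≈ 309.33 + 46.694*I)
b = 1/(61390/3 + 29*I*√210/9) (b = 1/((928/3 + 29*I*√210/9) + 20154) = 1/(61390/3 + 29*I*√210/9) ≈ 4.8868e-5 - 1.115e-7*I)
-380*(-12) - b = -380*(-12) - (7893/161517931 - 87*I*√210/11306255170) = 4560 + (-7893/161517931 + 87*I*√210/11306255170) = 736521757467/161517931 + 87*I*√210/11306255170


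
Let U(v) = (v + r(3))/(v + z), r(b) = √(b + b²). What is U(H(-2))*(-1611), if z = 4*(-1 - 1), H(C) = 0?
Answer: 1611*√3/4 ≈ 697.58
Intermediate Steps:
z = -8 (z = 4*(-2) = -8)
U(v) = (v + 2*√3)/(-8 + v) (U(v) = (v + √(3*(1 + 3)))/(v - 8) = (v + √(3*4))/(-8 + v) = (v + √12)/(-8 + v) = (v + 2*√3)/(-8 + v))
U(H(-2))*(-1611) = ((0 + 2*√3)/(-8 + 0))*(-1611) = ((2*√3)/(-8))*(-1611) = -√3/4*(-1611) = 1611*√3/4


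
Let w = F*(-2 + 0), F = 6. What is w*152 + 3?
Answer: -1821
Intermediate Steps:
w = -12 (w = 6*(-2 + 0) = 6*(-2) = -12)
w*152 + 3 = -12*152 + 3 = -1824 + 3 = -1821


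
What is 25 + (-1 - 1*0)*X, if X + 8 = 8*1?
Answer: 25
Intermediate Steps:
X = 0 (X = -8 + 8*1 = -8 + 8 = 0)
25 + (-1 - 1*0)*X = 25 + (-1 - 1*0)*0 = 25 + (-1 + 0)*0 = 25 - 1*0 = 25 + 0 = 25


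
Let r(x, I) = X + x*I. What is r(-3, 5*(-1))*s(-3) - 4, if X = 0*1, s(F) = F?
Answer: -49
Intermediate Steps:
X = 0
r(x, I) = I*x (r(x, I) = 0 + x*I = 0 + I*x = I*x)
r(-3, 5*(-1))*s(-3) - 4 = ((5*(-1))*(-3))*(-3) - 4 = -5*(-3)*(-3) - 4 = 15*(-3) - 4 = -45 - 4 = -49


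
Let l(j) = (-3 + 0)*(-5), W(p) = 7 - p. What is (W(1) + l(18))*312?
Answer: 6552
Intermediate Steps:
l(j) = 15 (l(j) = -3*(-5) = 15)
(W(1) + l(18))*312 = ((7 - 1*1) + 15)*312 = ((7 - 1) + 15)*312 = (6 + 15)*312 = 21*312 = 6552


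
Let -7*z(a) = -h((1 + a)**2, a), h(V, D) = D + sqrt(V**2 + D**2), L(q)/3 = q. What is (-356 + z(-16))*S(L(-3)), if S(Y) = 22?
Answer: -55176/7 + 22*sqrt(50881)/7 ≈ -7173.4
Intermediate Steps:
L(q) = 3*q
h(V, D) = D + sqrt(D**2 + V**2)
z(a) = a/7 + sqrt(a**2 + (1 + a)**4)/7 (z(a) = -(-1)*(a + sqrt(a**2 + ((1 + a)**2)**2))/7 = -(-1)*(a + sqrt(a**2 + (1 + a)**4))/7 = -(-a - sqrt(a**2 + (1 + a)**4))/7 = a/7 + sqrt(a**2 + (1 + a)**4)/7)
(-356 + z(-16))*S(L(-3)) = (-356 + ((1/7)*(-16) + sqrt((-16)**2 + (1 - 16)**4)/7))*22 = (-356 + (-16/7 + sqrt(256 + (-15)**4)/7))*22 = (-356 + (-16/7 + sqrt(256 + 50625)/7))*22 = (-356 + (-16/7 + sqrt(50881)/7))*22 = (-2508/7 + sqrt(50881)/7)*22 = -55176/7 + 22*sqrt(50881)/7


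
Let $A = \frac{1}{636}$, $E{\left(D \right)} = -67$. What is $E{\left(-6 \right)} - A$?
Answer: $- \frac{42613}{636} \approx -67.002$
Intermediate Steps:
$A = \frac{1}{636} \approx 0.0015723$
$E{\left(-6 \right)} - A = -67 - \frac{1}{636} = - \frac{42613}{636}$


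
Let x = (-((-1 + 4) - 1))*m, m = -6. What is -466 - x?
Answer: -478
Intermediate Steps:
x = 12 (x = -((-1 + 4) - 1)*(-6) = -(3 - 1)*(-6) = -1*2*(-6) = -2*(-6) = 12)
-466 - x = -466 - 1*12 = -466 - 12 = -478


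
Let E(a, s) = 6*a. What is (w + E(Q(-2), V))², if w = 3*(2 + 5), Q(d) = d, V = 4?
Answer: 81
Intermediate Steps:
w = 21 (w = 3*7 = 21)
(w + E(Q(-2), V))² = (21 + 6*(-2))² = (21 - 12)² = 9² = 81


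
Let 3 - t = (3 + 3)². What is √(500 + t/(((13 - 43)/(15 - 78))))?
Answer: √43070/10 ≈ 20.753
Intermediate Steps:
t = -33 (t = 3 - (3 + 3)² = 3 - 1*6² = 3 - 1*36 = 3 - 36 = -33)
√(500 + t/(((13 - 43)/(15 - 78)))) = √(500 - 33*(15 - 78)/(13 - 43)) = √(500 - 33/((-30/(-63)))) = √(500 - 33/((-30*(-1/63)))) = √(500 - 33/10/21) = √(500 - 33*21/10) = √(500 - 693/10) = √(4307/10) = √43070/10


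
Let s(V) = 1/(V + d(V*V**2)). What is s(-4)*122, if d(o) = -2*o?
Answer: 61/62 ≈ 0.98387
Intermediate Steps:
s(V) = 1/(V - 2*V**3) (s(V) = 1/(V - 2*V*V**2) = 1/(V - 2*V**3))
s(-4)*122 = -1/(-1*(-4) + 2*(-4)**3)*122 = -1/(4 + 2*(-64))*122 = -1/(4 - 128)*122 = -1/(-124)*122 = -1*(-1/124)*122 = (1/124)*122 = 61/62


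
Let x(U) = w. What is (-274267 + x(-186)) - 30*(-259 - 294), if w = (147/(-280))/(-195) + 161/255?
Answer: -34167886123/132600 ≈ -2.5768e+5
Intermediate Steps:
w = 84077/132600 (w = (147*(-1/280))*(-1/195) + 161*(1/255) = -21/40*(-1/195) + 161/255 = 7/2600 + 161/255 = 84077/132600 ≈ 0.63406)
x(U) = 84077/132600
(-274267 + x(-186)) - 30*(-259 - 294) = (-274267 + 84077/132600) - 30*(-259 - 294) = -36367720123/132600 - 30*(-553) = -36367720123/132600 + 16590 = -34167886123/132600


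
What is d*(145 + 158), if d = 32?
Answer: 9696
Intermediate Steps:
d*(145 + 158) = 32*(145 + 158) = 32*303 = 9696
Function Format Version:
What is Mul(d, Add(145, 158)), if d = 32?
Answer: 9696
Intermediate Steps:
Mul(d, Add(145, 158)) = Mul(32, Add(145, 158)) = Mul(32, 303) = 9696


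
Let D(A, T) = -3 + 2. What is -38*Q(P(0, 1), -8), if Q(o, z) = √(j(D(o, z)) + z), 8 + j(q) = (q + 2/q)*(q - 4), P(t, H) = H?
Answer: -38*I ≈ -38.0*I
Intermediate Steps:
D(A, T) = -1
j(q) = -8 + (-4 + q)*(q + 2/q) (j(q) = -8 + (q + 2/q)*(q - 4) = -8 + (q + 2/q)*(-4 + q) = -8 + (-4 + q)*(q + 2/q))
Q(o, z) = √(7 + z) (Q(o, z) = √((-6 + (-1)² - 8/(-1) - 4*(-1)) + z) = √((-6 + 1 - 8*(-1) + 4) + z) = √((-6 + 1 + 8 + 4) + z) = √(7 + z))
-38*Q(P(0, 1), -8) = -38*√(7 - 8) = -38*I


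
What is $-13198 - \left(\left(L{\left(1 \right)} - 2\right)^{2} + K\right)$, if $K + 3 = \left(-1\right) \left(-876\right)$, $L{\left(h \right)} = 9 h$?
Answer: $-14120$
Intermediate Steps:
$K = 873$ ($K = -3 - -876 = -3 + 876 = 873$)
$-13198 - \left(\left(L{\left(1 \right)} - 2\right)^{2} + K\right) = -13198 - \left(\left(9 \cdot 1 - 2\right)^{2} + 873\right) = -13198 - \left(\left(9 - 2\right)^{2} + 873\right) = -13198 - \left(7^{2} + 873\right) = -13198 - \left(49 + 873\right) = -13198 - 922 = -14120$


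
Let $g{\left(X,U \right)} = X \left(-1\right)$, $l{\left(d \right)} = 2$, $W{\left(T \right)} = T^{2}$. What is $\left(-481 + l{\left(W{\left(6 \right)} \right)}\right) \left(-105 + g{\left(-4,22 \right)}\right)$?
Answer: $48379$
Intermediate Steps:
$g{\left(X,U \right)} = - X$
$\left(-481 + l{\left(W{\left(6 \right)} \right)}\right) \left(-105 + g{\left(-4,22 \right)}\right) = \left(-481 + 2\right) \left(-105 - -4\right) = - 479 \left(-105 + 4\right) = \left(-479\right) \left(-101\right) = 48379$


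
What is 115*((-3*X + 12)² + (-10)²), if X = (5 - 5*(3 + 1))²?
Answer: 50561935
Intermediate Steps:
X = 225 (X = (5 - 5*4)² = (5 - 20)² = (-15)² = 225)
115*((-3*X + 12)² + (-10)²) = 115*((-3*225 + 12)² + (-10)²) = 115*((-675 + 12)² + 100) = 115*((-663)² + 100) = 115*(439569 + 100) = 115*439669 = 50561935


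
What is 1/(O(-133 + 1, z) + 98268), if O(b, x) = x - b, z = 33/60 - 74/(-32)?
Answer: 80/7872229 ≈ 1.0162e-5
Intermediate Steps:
z = 229/80 (z = 33*(1/60) - 74*(-1/32) = 11/20 + 37/16 = 229/80 ≈ 2.8625)
1/(O(-133 + 1, z) + 98268) = 1/((229/80 - (-133 + 1)) + 98268) = 1/((229/80 - 1*(-132)) + 98268) = 1/((229/80 + 132) + 98268) = 1/(10789/80 + 98268) = 1/(7872229/80) = 80/7872229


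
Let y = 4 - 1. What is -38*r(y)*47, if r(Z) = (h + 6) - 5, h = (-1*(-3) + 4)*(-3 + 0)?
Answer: 35720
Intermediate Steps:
h = -21 (h = (3 + 4)*(-3) = 7*(-3) = -21)
y = 3
r(Z) = -20 (r(Z) = (-21 + 6) - 5 = -15 - 5 = -20)
-38*r(y)*47 = -38*(-20)*47 = 760*47 = 35720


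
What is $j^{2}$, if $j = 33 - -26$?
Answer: $3481$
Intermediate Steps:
$j = 59$ ($j = 33 + 26 = 59$)
$j^{2} = 59^{2} = 3481$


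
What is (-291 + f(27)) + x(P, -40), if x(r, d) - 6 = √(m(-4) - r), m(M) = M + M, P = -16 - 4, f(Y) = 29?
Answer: -256 + 2*√3 ≈ -252.54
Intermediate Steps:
P = -20
m(M) = 2*M
x(r, d) = 6 + √(-8 - r) (x(r, d) = 6 + √(2*(-4) - r) = 6 + √(-8 - r))
(-291 + f(27)) + x(P, -40) = (-291 + 29) + (6 + √(-8 - 1*(-20))) = -262 + (6 + √(-8 + 20)) = -262 + (6 + √12) = -262 + (6 + 2*√3) = -256 + 2*√3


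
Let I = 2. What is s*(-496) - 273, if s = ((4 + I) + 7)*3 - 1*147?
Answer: 53295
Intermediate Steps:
s = -108 (s = ((4 + 2) + 7)*3 - 1*147 = (6 + 7)*3 - 147 = 13*3 - 147 = 39 - 147 = -108)
s*(-496) - 273 = -108*(-496) - 273 = 53568 - 273 = 53295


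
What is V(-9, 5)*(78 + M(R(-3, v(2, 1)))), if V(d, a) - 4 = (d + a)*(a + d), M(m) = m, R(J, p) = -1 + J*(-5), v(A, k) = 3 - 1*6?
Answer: 1840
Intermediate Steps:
v(A, k) = -3 (v(A, k) = 3 - 6 = -3)
R(J, p) = -1 - 5*J
V(d, a) = 4 + (a + d)² (V(d, a) = 4 + (d + a)*(a + d) = 4 + (a + d)*(a + d) = 4 + (a + d)²)
V(-9, 5)*(78 + M(R(-3, v(2, 1)))) = (4 + (5 - 9)²)*(78 + (-1 - 5*(-3))) = (4 + (-4)²)*(78 + (-1 + 15)) = (4 + 16)*(78 + 14) = 20*92 = 1840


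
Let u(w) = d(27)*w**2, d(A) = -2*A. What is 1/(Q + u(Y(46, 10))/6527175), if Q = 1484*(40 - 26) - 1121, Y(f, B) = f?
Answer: 2175725/42763836787 ≈ 5.0878e-5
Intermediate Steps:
u(w) = -54*w**2 (u(w) = (-2*27)*w**2 = -54*w**2)
Q = 19655 (Q = 1484*14 - 1121 = 20776 - 1121 = 19655)
1/(Q + u(Y(46, 10))/6527175) = 1/(19655 - 54*46**2/6527175) = 1/(19655 - 54*2116*(1/6527175)) = 1/(19655 - 114264*1/6527175) = 1/(19655 - 38088/2175725) = 1/(42763836787/2175725) = 2175725/42763836787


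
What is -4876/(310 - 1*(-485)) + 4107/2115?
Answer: -197/47 ≈ -4.1915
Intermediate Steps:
-4876/(310 - 1*(-485)) + 4107/2115 = -4876/(310 + 485) + 4107*(1/2115) = -4876/795 + 1369/705 = -4876*1/795 + 1369/705 = -92/15 + 1369/705 = -197/47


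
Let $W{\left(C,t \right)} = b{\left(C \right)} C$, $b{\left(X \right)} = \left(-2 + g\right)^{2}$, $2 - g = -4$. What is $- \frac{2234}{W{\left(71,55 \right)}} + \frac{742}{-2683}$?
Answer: $- \frac{3418367}{1523944} \approx -2.2431$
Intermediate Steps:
$g = 6$ ($g = 2 - -4 = 2 + 4 = 6$)
$b{\left(X \right)} = 16$ ($b{\left(X \right)} = \left(-2 + 6\right)^{2} = 4^{2} = 16$)
$W{\left(C,t \right)} = 16 C$
$- \frac{2234}{W{\left(71,55 \right)}} + \frac{742}{-2683} = - \frac{2234}{16 \cdot 71} + \frac{742}{-2683} = - \frac{2234}{1136} + 742 \left(- \frac{1}{2683}\right) = \left(-2234\right) \frac{1}{1136} - \frac{742}{2683} = - \frac{1117}{568} - \frac{742}{2683} = - \frac{3418367}{1523944}$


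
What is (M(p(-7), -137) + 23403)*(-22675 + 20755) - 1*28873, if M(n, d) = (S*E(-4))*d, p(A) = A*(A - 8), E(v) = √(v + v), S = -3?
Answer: -44962633 - 1578240*I*√2 ≈ -4.4963e+7 - 2.232e+6*I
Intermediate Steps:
E(v) = √2*√v (E(v) = √(2*v) = √2*√v)
p(A) = A*(-8 + A)
M(n, d) = -6*I*d*√2 (M(n, d) = (-3*√2*√(-4))*d = (-3*√2*2*I)*d = (-6*I*√2)*d = -6*I*d*√2)
(M(p(-7), -137) + 23403)*(-22675 + 20755) - 1*28873 = (-6*I*(-137)*√2 + 23403)*(-22675 + 20755) - 1*28873 = (822*I*√2 + 23403)*(-1920) - 28873 = (23403 + 822*I*√2)*(-1920) - 28873 = (-44933760 - 1578240*I*√2) - 28873 = -44962633 - 1578240*I*√2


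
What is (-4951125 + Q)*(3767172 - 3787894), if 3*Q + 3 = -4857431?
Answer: 408447384098/3 ≈ 1.3615e+11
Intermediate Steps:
Q = -4857434/3 (Q = -1 + (⅓)*(-4857431) = -1 - 4857431/3 = -4857434/3 ≈ -1.6191e+6)
(-4951125 + Q)*(3767172 - 3787894) = (-4951125 - 4857434/3)*(3767172 - 3787894) = -19710809/3*(-20722) = 408447384098/3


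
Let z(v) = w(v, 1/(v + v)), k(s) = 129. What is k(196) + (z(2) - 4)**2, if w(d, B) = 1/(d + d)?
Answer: 2289/16 ≈ 143.06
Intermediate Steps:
w(d, B) = 1/(2*d)
z(v) = 1/(2*v)
k(196) + (z(2) - 4)**2 = 129 + ((1/2)/2 - 4)**2 = 129 + ((1/2)*(1/2) - 4)**2 = 129 + (1/4 - 4)**2 = 129 + (-15/4)**2 = 129 + 225/16 = 2289/16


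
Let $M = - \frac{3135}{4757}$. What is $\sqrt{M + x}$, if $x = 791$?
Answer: $\frac{2 \sqrt{4471166141}}{4757} \approx 28.113$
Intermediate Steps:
$M = - \frac{3135}{4757}$ ($M = \left(-3135\right) \frac{1}{4757} = - \frac{3135}{4757} \approx -0.65903$)
$\sqrt{M + x} = \sqrt{- \frac{3135}{4757} + 791} = \sqrt{\frac{3759652}{4757}} = \frac{2 \sqrt{4471166141}}{4757}$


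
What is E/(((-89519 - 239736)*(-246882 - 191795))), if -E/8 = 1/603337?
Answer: -8/87143942300633995 ≈ -9.1802e-17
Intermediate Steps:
E = -8/603337 ≈ -1.3260e-5
E/(((-89519 - 239736)*(-246882 - 191795))) = -8*1/((-246882 - 191795)*(-89519 - 239736))/603337 = -8/(603337*((-329255*(-438677)))) = -8/603337/144436595635 = -8/603337*1/144436595635 = -8/87143942300633995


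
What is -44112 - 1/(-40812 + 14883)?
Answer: -1143780047/25929 ≈ -44112.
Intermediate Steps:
-44112 - 1/(-40812 + 14883) = -44112 - 1/(-25929) = -44112 - 1*(-1/25929) = -44112 + 1/25929 = -1143780047/25929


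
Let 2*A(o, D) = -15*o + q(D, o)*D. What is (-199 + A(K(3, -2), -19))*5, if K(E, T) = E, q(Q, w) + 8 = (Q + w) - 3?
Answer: 175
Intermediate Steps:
q(Q, w) = -11 + Q + w (q(Q, w) = -8 + ((Q + w) - 3) = -8 + (-3 + Q + w) = -11 + Q + w)
A(o, D) = -15*o/2 + D*(-11 + D + o)/2 (A(o, D) = (-15*o + (-11 + D + o)*D)/2 = (-15*o + D*(-11 + D + o))/2 = -15*o/2 + D*(-11 + D + o)/2)
(-199 + A(K(3, -2), -19))*5 = (-199 + (-15/2*3 + (½)*(-19)*(-11 - 19 + 3)))*5 = (-199 + (-45/2 + (½)*(-19)*(-27)))*5 = (-199 + (-45/2 + 513/2))*5 = (-199 + 234)*5 = 35*5 = 175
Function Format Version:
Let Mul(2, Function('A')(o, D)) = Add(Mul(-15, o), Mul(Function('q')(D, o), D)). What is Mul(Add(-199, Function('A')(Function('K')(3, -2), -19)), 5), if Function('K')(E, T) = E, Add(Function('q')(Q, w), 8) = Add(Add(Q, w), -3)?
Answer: 175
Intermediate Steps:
Function('q')(Q, w) = Add(-11, Q, w) (Function('q')(Q, w) = Add(-8, Add(Add(Q, w), -3)) = Add(-8, Add(-3, Q, w)) = Add(-11, Q, w))
Function('A')(o, D) = Add(Mul(Rational(-15, 2), o), Mul(Rational(1, 2), D, Add(-11, D, o))) (Function('A')(o, D) = Mul(Rational(1, 2), Add(Mul(-15, o), Mul(Add(-11, D, o), D))) = Mul(Rational(1, 2), Add(Mul(-15, o), Mul(D, Add(-11, D, o)))) = Add(Mul(Rational(-15, 2), o), Mul(Rational(1, 2), D, Add(-11, D, o))))
Mul(Add(-199, Function('A')(Function('K')(3, -2), -19)), 5) = Mul(Add(-199, Add(Mul(Rational(-15, 2), 3), Mul(Rational(1, 2), -19, Add(-11, -19, 3)))), 5) = Mul(Add(-199, Add(Rational(-45, 2), Mul(Rational(1, 2), -19, -27))), 5) = Mul(Add(-199, Add(Rational(-45, 2), Rational(513, 2))), 5) = Mul(Add(-199, 234), 5) = Mul(35, 5) = 175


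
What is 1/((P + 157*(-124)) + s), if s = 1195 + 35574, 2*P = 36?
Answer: 1/17319 ≈ 5.7740e-5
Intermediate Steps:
P = 18 (P = (½)*36 = 18)
s = 36769
1/((P + 157*(-124)) + s) = 1/((18 + 157*(-124)) + 36769) = 1/((18 - 19468) + 36769) = 1/(-19450 + 36769) = 1/17319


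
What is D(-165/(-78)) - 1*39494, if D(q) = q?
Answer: -1026789/26 ≈ -39492.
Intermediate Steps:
D(-165/(-78)) - 1*39494 = -165/(-78) - 1*39494 = -165*(-1/78) - 39494 = 55/26 - 39494 = -1026789/26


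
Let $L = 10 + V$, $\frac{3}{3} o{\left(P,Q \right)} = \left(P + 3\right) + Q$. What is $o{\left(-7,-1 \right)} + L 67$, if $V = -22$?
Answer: $-809$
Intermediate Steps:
$o{\left(P,Q \right)} = 3 + P + Q$ ($o{\left(P,Q \right)} = \left(P + 3\right) + Q = \left(3 + P\right) + Q = 3 + P + Q$)
$L = -12$ ($L = 10 - 22 = -12$)
$o{\left(-7,-1 \right)} + L 67 = \left(3 - 7 - 1\right) - 804 = -5 - 804 = -809$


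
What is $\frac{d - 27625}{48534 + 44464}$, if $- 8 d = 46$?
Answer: $- \frac{110523}{371992} \approx -0.29711$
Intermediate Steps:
$d = - \frac{23}{4}$ ($d = \left(- \frac{1}{8}\right) 46 = - \frac{23}{4} \approx -5.75$)
$\frac{d - 27625}{48534 + 44464} = \frac{- \frac{23}{4} - 27625}{48534 + 44464} = - \frac{110523}{4 \cdot 92998} = \left(- \frac{110523}{4}\right) \frac{1}{92998} = - \frac{110523}{371992}$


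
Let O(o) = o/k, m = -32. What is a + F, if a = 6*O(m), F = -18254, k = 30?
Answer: -91302/5 ≈ -18260.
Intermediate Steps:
O(o) = o/30
a = -32/5 (a = 6*((1/30)*(-32)) = 6*(-16/15) = -32/5 ≈ -6.4000)
a + F = -32/5 - 18254 = -91302/5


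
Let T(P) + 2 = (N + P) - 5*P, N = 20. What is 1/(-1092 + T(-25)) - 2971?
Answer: -2893755/974 ≈ -2971.0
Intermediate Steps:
T(P) = 18 - 4*P (T(P) = -2 + ((20 + P) - 5*P) = -2 + (20 - 4*P) = 18 - 4*P)
1/(-1092 + T(-25)) - 2971 = 1/(-1092 + (18 - 4*(-25))) - 2971 = 1/(-1092 + (18 + 100)) - 2971 = 1/(-1092 + 118) - 2971 = 1/(-974) - 2971 = -1/974 - 2971 = -2893755/974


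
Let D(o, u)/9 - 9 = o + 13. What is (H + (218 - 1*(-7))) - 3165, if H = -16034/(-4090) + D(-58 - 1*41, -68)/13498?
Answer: -81047229119/27603410 ≈ -2936.1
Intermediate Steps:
D(o, u) = 198 + 9*o (D(o, u) = 81 + 9*(o + 13) = 81 + 9*(13 + o) = 81 + (117 + 9*o) = 198 + 9*o)
H = 106796281/27603410 (H = -16034/(-4090) + (198 + 9*(-58 - 1*41))/13498 = -16034*(-1/4090) + (198 + 9*(-58 - 41))*(1/13498) = 8017/2045 + (198 + 9*(-99))*(1/13498) = 8017/2045 + (198 - 891)*(1/13498) = 8017/2045 - 693*1/13498 = 8017/2045 - 693/13498 = 106796281/27603410 ≈ 3.8690)
(H + (218 - 1*(-7))) - 3165 = (106796281/27603410 + (218 - 1*(-7))) - 3165 = (106796281/27603410 + (218 + 7)) - 3165 = (106796281/27603410 + 225) - 3165 = 6317563531/27603410 - 3165 = -81047229119/27603410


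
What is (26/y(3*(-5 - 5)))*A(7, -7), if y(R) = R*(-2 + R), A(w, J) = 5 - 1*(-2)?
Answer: 91/480 ≈ 0.18958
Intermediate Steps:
A(w, J) = 7 (A(w, J) = 5 + 2 = 7)
(26/y(3*(-5 - 5)))*A(7, -7) = (26/(((3*(-5 - 5))*(-2 + 3*(-5 - 5)))))*7 = (26/(((3*(-10))*(-2 + 3*(-10)))))*7 = (26/((-30*(-2 - 30))))*7 = (26/((-30*(-32))))*7 = (26/960)*7 = (26*(1/960))*7 = (13/480)*7 = 91/480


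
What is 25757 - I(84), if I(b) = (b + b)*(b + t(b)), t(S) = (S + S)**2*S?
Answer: -398285443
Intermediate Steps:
t(S) = 4*S**3 (t(S) = (2*S)**2*S = (4*S**2)*S = 4*S**3)
I(b) = 2*b*(b + 4*b**3) (I(b) = (b + b)*(b + 4*b**3) = (2*b)*(b + 4*b**3) = 2*b*(b + 4*b**3))
25757 - I(84) = 25757 - 84**2*(2 + 8*84**2) = 25757 - 7056*(2 + 8*7056) = 25757 - 7056*(2 + 56448) = 25757 - 7056*56450 = 25757 - 1*398311200 = 25757 - 398311200 = -398285443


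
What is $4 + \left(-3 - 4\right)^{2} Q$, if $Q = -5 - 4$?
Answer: $-437$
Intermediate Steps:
$Q = -9$ ($Q = -5 - 4 = -9$)
$4 + \left(-3 - 4\right)^{2} Q = 4 + \left(-3 - 4\right)^{2} \left(-9\right) = 4 + \left(-7\right)^{2} \left(-9\right) = 4 + 49 \left(-9\right) = 4 - 441 = -437$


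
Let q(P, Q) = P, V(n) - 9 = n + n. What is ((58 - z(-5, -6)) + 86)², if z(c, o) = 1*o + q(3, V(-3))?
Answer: 21609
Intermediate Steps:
V(n) = 9 + 2*n (V(n) = 9 + (n + n) = 9 + 2*n)
z(c, o) = 3 + o (z(c, o) = 1*o + 3 = o + 3 = 3 + o)
((58 - z(-5, -6)) + 86)² = ((58 - (3 - 6)) + 86)² = ((58 - 1*(-3)) + 86)² = ((58 + 3) + 86)² = (61 + 86)² = 147² = 21609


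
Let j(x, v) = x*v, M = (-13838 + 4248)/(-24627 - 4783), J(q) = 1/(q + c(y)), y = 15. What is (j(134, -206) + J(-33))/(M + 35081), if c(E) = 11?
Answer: -1786036949/2269831960 ≈ -0.78686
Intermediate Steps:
J(q) = 1/(11 + q) (J(q) = 1/(q + 11) = 1/(11 + q))
M = 959/2941 (M = -9590/(-29410) = -9590*(-1/29410) = 959/2941 ≈ 0.32608)
j(x, v) = v*x
(j(134, -206) + J(-33))/(M + 35081) = (-206*134 + 1/(11 - 33))/(959/2941 + 35081) = (-27604 + 1/(-22))/(103174180/2941) = (-27604 - 1/22)*(2941/103174180) = -607289/22*2941/103174180 = -1786036949/2269831960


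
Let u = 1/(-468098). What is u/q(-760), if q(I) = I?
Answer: 1/355754480 ≈ 2.8109e-9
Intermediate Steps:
u = -1/468098 ≈ -2.1363e-6
u/q(-760) = -1/468098/(-760) = -1/468098*(-1/760) = 1/355754480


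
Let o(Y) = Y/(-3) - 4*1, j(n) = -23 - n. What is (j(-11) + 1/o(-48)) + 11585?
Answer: 138877/12 ≈ 11573.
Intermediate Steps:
o(Y) = -4 - Y/3 (o(Y) = Y*(-⅓) - 4 = -Y/3 - 4 = -4 - Y/3)
(j(-11) + 1/o(-48)) + 11585 = ((-23 - 1*(-11)) + 1/(-4 - ⅓*(-48))) + 11585 = ((-23 + 11) + 1/(-4 + 16)) + 11585 = (-12 + 1/12) + 11585 = -143/12 + 11585 = 138877/12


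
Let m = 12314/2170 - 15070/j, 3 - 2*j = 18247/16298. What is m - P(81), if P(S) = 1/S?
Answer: -43155769934296/2693411595 ≈ -16023.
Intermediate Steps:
j = 30647/32596 (j = 3/2 - 18247/(2*16298) = 3/2 - ½*18247/16298 = 3/2 - 18247/32596 = 30647/32596 ≈ 0.94021)
m = -532786872621/33251995 (m = 12314/2170 - 15070/30647/32596 = 12314*(1/2170) - 15070*32596/30647 = 6157/1085 - 491221720/30647 = -532786872621/33251995 ≈ -16023.)
m - P(81) = -532786872621/33251995 - 1/81 = -43155769934296/2693411595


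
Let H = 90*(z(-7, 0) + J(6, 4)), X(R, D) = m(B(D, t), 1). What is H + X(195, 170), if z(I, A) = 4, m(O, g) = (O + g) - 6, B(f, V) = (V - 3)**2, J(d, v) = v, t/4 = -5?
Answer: 1244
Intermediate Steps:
t = -20 (t = 4*(-5) = -20)
B(f, V) = (-3 + V)**2
m(O, g) = -6 + O + g
X(R, D) = 524 (X(R, D) = -6 + (-3 - 20)**2 + 1 = -6 + (-23)**2 + 1 = -6 + 529 + 1 = 524)
H = 720 (H = 90*(4 + 4) = 90*8 = 720)
H + X(195, 170) = 720 + 524 = 1244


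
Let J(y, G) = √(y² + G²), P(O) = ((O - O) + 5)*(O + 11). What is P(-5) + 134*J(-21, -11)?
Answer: 30 + 134*√562 ≈ 3206.7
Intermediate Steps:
P(O) = 55 + 5*O (P(O) = (0 + 5)*(11 + O) = 5*(11 + O) = 55 + 5*O)
J(y, G) = √(G² + y²)
P(-5) + 134*J(-21, -11) = (55 + 5*(-5)) + 134*√((-11)² + (-21)²) = (55 - 25) + 134*√(121 + 441) = 30 + 134*√562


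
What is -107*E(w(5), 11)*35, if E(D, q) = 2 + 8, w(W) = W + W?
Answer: -37450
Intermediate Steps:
w(W) = 2*W
E(D, q) = 10
-107*E(w(5), 11)*35 = -107*10*35 = -1070*35 = -37450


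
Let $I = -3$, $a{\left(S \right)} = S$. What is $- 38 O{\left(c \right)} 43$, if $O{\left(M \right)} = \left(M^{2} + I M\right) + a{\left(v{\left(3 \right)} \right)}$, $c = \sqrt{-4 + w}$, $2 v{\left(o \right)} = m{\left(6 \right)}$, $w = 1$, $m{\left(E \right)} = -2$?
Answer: $6536 + 4902 i \sqrt{3} \approx 6536.0 + 8490.5 i$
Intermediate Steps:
$v{\left(o \right)} = -1$ ($v{\left(o \right)} = \frac{1}{2} \left(-2\right) = -1$)
$c = i \sqrt{3}$ ($c = \sqrt{-4 + 1} = \sqrt{-3} = i \sqrt{3} \approx 1.732 i$)
$O{\left(M \right)} = -1 + M^{2} - 3 M$ ($O{\left(M \right)} = \left(M^{2} - 3 M\right) - 1 = -1 + M^{2} - 3 M$)
$- 38 O{\left(c \right)} 43 = - 38 \left(-1 + \left(i \sqrt{3}\right)^{2} - 3 i \sqrt{3}\right) 43 = - 38 \left(-1 - 3 - 3 i \sqrt{3}\right) 43 = - 38 \left(-4 - 3 i \sqrt{3}\right) 43 = \left(152 + 114 i \sqrt{3}\right) 43 = 6536 + 4902 i \sqrt{3}$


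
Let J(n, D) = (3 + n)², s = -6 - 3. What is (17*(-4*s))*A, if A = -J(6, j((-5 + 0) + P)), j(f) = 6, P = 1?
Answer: -49572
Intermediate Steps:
s = -9
A = -81 (A = -(3 + 6)² = -1*9² = -1*81 = -81)
(17*(-4*s))*A = (17*(-4*(-9)))*(-81) = (17*36)*(-81) = 612*(-81) = -49572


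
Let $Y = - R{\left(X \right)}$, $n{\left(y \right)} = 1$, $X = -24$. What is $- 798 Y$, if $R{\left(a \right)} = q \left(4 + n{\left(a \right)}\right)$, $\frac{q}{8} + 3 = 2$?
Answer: $-31920$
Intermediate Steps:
$q = -8$ ($q = -24 + 8 \cdot 2 = -24 + 16 = -8$)
$R{\left(a \right)} = -40$ ($R{\left(a \right)} = - 8 \left(4 + 1\right) = \left(-8\right) 5 = -40$)
$Y = 40$ ($Y = \left(-1\right) \left(-40\right) = 40$)
$- 798 Y = \left(-798\right) 40 = -31920$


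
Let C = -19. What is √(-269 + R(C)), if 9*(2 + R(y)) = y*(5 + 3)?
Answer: I*√2591/3 ≈ 16.967*I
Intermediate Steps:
R(y) = -2 + 8*y/9 (R(y) = -2 + (y*(5 + 3))/9 = -2 + (y*8)/9 = -2 + (8*y)/9 = -2 + 8*y/9)
√(-269 + R(C)) = √(-269 + (-2 + (8/9)*(-19))) = √(-269 + (-2 - 152/9)) = √(-269 - 170/9) = √(-2591/9) = I*√2591/3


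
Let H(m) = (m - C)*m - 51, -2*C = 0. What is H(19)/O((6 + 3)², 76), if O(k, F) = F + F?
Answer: 155/76 ≈ 2.0395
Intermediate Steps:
C = 0 (C = -½*0 = 0)
O(k, F) = 2*F
H(m) = -51 + m² (H(m) = (m - 1*0)*m - 51 = (m + 0)*m - 51 = m*m - 51 = m² - 51 = -51 + m²)
H(19)/O((6 + 3)², 76) = (-51 + 19²)/((2*76)) = (-51 + 361)/152 = 310*(1/152) = 155/76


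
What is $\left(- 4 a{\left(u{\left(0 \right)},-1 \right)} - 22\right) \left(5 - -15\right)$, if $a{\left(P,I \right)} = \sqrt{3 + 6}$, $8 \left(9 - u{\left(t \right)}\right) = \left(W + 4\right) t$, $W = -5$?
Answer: $-680$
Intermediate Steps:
$u{\left(t \right)} = 9 + \frac{t}{8}$ ($u{\left(t \right)} = 9 - \frac{\left(-5 + 4\right) t}{8} = 9 - \frac{\left(-1\right) t}{8} = 9 + \frac{t}{8}$)
$a{\left(P,I \right)} = 3$ ($a{\left(P,I \right)} = \sqrt{9} = 3$)
$\left(- 4 a{\left(u{\left(0 \right)},-1 \right)} - 22\right) \left(5 - -15\right) = \left(\left(-4\right) 3 - 22\right) \left(5 - -15\right) = \left(-12 - 22\right) \left(5 + 15\right) = \left(-34\right) 20 = -680$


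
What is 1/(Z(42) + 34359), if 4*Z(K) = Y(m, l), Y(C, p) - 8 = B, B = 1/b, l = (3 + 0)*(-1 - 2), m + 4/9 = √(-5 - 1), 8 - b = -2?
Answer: 40/1374441 ≈ 2.9103e-5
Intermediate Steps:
b = 10 (b = 8 - 1*(-2) = 8 + 2 = 10)
m = -4/9 + I*√6 (m = -4/9 + √(-5 - 1) = -4/9 + √(-6) = -4/9 + I*√6 ≈ -0.44444 + 2.4495*I)
l = -9 (l = 3*(-3) = -9)
B = ⅒ (B = 1/10 = ⅒ ≈ 0.10000)
Y(C, p) = 81/10 (Y(C, p) = 8 + ⅒ = 81/10)
Z(K) = 81/40 (Z(K) = (¼)*(81/10) = 81/40)
1/(Z(42) + 34359) = 1/(81/40 + 34359) = 1/(1374441/40) = 40/1374441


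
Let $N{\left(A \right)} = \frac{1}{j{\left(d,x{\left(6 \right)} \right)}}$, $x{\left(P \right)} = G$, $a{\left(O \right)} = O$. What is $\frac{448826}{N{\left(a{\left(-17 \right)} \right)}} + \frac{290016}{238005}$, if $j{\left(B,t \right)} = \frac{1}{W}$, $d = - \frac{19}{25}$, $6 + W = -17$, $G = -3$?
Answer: $- \frac{11868462418}{608235} \approx -19513.0$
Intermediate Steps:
$W = -23$ ($W = -6 - 17 = -23$)
$x{\left(P \right)} = -3$
$d = - \frac{19}{25}$ ($d = \left(-19\right) \frac{1}{25} = - \frac{19}{25} \approx -0.76$)
$j{\left(B,t \right)} = - \frac{1}{23}$ ($j{\left(B,t \right)} = \frac{1}{-23} = - \frac{1}{23}$)
$N{\left(A \right)} = -23$ ($N{\left(A \right)} = \frac{1}{- \frac{1}{23}} = -23$)
$\frac{448826}{N{\left(a{\left(-17 \right)} \right)}} + \frac{290016}{238005} = \frac{448826}{-23} + \frac{290016}{238005} = 448826 \left(- \frac{1}{23}\right) + 290016 \cdot \frac{1}{238005} = - \frac{448826}{23} + \frac{32224}{26445} = - \frac{11868462418}{608235}$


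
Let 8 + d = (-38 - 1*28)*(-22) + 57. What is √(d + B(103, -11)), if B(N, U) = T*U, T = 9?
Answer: √1402 ≈ 37.443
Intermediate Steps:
B(N, U) = 9*U
d = 1501 (d = -8 + ((-38 - 1*28)*(-22) + 57) = -8 + ((-38 - 28)*(-22) + 57) = -8 + (-66*(-22) + 57) = -8 + (1452 + 57) = -8 + 1509 = 1501)
√(d + B(103, -11)) = √(1501 + 9*(-11)) = √(1501 - 99) = √1402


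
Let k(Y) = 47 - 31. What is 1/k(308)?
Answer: 1/16 ≈ 0.062500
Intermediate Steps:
k(Y) = 16
1/k(308) = 1/16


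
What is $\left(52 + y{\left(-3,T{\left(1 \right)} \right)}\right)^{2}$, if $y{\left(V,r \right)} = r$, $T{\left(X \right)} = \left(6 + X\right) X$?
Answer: $3481$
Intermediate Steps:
$T{\left(X \right)} = X \left(6 + X\right)$
$\left(52 + y{\left(-3,T{\left(1 \right)} \right)}\right)^{2} = \left(52 + 1 \left(6 + 1\right)\right)^{2} = \left(52 + 1 \cdot 7\right)^{2} = \left(52 + 7\right)^{2} = 59^{2} = 3481$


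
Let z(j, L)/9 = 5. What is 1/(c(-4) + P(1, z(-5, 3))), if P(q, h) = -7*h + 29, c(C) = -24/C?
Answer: -1/280 ≈ -0.0035714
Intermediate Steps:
z(j, L) = 45 (z(j, L) = 9*5 = 45)
P(q, h) = 29 - 7*h
1/(c(-4) + P(1, z(-5, 3))) = 1/(-24/(-4) + (29 - 7*45)) = 1/(-24*(-¼) + (29 - 315)) = 1/(6 - 286) = 1/(-280) = -1/280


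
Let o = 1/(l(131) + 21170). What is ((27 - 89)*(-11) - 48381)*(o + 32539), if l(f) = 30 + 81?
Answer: -33029766879540/21281 ≈ -1.5521e+9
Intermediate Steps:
l(f) = 111
o = 1/21281 (o = 1/(111 + 21170) = 1/21281 ≈ 4.6990e-5)
((27 - 89)*(-11) - 48381)*(o + 32539) = ((27 - 89)*(-11) - 48381)*(1/21281 + 32539) = (-62*(-11) - 48381)*(692462460/21281) = (682 - 48381)*(692462460/21281) = -47699*692462460/21281 = -33029766879540/21281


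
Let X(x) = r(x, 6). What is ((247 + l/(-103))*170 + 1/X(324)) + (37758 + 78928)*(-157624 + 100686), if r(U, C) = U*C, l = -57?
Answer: -1330306444273433/200232 ≈ -6.6438e+9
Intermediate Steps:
r(U, C) = C*U
X(x) = 6*x
((247 + l/(-103))*170 + 1/X(324)) + (37758 + 78928)*(-157624 + 100686) = ((247 - 57/(-103))*170 + 1/(6*324)) + (37758 + 78928)*(-157624 + 100686) = ((247 - 57*(-1/103))*170 + 1/1944) + 116686*(-56938) = ((247 + 57/103)*170 + 1/1944) - 6643867468 = ((25498/103)*170 + 1/1944) - 6643867468 = (4334660/103 + 1/1944) - 6643867468 = 8426579143/200232 - 6643867468 = -1330306444273433/200232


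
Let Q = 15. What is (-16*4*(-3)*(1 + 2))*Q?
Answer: 8640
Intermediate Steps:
(-16*4*(-3)*(1 + 2))*Q = -16*4*(-3)*(1 + 2)*15 = -(-192)*3*15 = -16*(-36)*15 = 576*15 = 8640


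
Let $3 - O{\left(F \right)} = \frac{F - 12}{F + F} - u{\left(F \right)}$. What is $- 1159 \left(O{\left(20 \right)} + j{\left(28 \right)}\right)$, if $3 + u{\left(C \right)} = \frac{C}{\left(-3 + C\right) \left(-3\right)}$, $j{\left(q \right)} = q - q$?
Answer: $\frac{175009}{255} \approx 686.31$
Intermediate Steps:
$j{\left(q \right)} = 0$
$u{\left(C \right)} = -3 + \frac{C}{9 - 3 C}$ ($u{\left(C \right)} = -3 + \frac{C}{\left(-3 + C\right) \left(-3\right)} = -3 + \frac{C}{9 - 3 C}$)
$O{\left(F \right)} = 3 - \frac{-12 + F}{2 F} + \frac{27 - 10 F}{3 \left(-3 + F\right)}$ ($O{\left(F \right)} = 3 - \left(\frac{F - 12}{F + F} - \frac{27 - 10 F}{3 \left(-3 + F\right)}\right) = 3 - \left(\frac{-12 + F}{2 F} - \frac{27 - 10 F}{3 \left(-3 + F\right)}\right) = 3 + \left(- \frac{-12 + F}{2 F} + \frac{27 - 10 F}{3 \left(-3 + F\right)}\right) = 3 - \frac{-12 + F}{2 F} + \frac{27 - 10 F}{3 \left(-3 + F\right)}$)
$- 1159 \left(O{\left(20 \right)} + j{\left(28 \right)}\right) = - 1159 \left(\frac{-108 - 5 \cdot 20^{2} + 45 \cdot 20}{6 \cdot 20 \left(-3 + 20\right)} + 0\right) = - 1159 \left(\frac{1}{6} \cdot \frac{1}{20} \cdot \frac{1}{17} \left(-108 - 2000 + 900\right) + 0\right) = - 1159 \left(\frac{1}{6} \cdot \frac{1}{20} \cdot \frac{1}{17} \left(-1208\right) + 0\right) = - 1159 \left(- \frac{151}{255} + 0\right) = \left(-1159\right) \left(- \frac{151}{255}\right) = \frac{175009}{255}$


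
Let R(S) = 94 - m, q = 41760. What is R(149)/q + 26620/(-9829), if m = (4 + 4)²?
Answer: -37045211/13681968 ≈ -2.7076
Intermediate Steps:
m = 64 (m = 8² = 64)
R(S) = 30 (R(S) = 94 - 1*64 = 94 - 64 = 30)
R(149)/q + 26620/(-9829) = 30/41760 + 26620/(-9829) = 30*(1/41760) + 26620*(-1/9829) = 1/1392 - 26620/9829 = -37045211/13681968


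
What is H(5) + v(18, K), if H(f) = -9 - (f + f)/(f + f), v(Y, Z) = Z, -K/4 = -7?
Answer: 18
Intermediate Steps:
K = 28 (K = -4*(-7) = 28)
H(f) = -10 (H(f) = -9 - 2*f/(2*f) = -9 - 2*f*1/(2*f) = -9 - 1*1 = -9 - 1 = -10)
H(5) + v(18, K) = -10 + 28 = 18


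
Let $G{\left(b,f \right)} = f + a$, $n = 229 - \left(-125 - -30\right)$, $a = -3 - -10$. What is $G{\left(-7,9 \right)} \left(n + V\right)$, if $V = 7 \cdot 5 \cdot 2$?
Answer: $6304$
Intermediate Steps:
$a = 7$ ($a = -3 + 10 = 7$)
$n = 324$ ($n = 229 - \left(-125 + 30\right) = 229 - -95 = 229 + 95 = 324$)
$V = 70$ ($V = 35 \cdot 2 = 70$)
$G{\left(b,f \right)} = 7 + f$ ($G{\left(b,f \right)} = f + 7 = 7 + f$)
$G{\left(-7,9 \right)} \left(n + V\right) = \left(7 + 9\right) \left(324 + 70\right) = 16 \cdot 394 = 6304$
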